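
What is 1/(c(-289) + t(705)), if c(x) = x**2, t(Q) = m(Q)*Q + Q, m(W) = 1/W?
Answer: 1/84227 ≈ 1.1873e-5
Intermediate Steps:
t(Q) = 1 + Q (t(Q) = Q/Q + Q = 1 + Q)
1/(c(-289) + t(705)) = 1/((-289)**2 + (1 + 705)) = 1/(83521 + 706) = 1/84227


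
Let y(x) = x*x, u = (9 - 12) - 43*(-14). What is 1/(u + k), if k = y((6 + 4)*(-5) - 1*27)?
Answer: 1/6528 ≈ 0.00015319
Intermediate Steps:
u = 599 (u = -3 + 602 = 599)
y(x) = x**2
k = 5929 (k = ((6 + 4)*(-5) - 1*27)**2 = (10*(-5) - 27)**2 = (-50 - 27)**2 = (-77)**2 = 5929)
1/(u + k) = 1/(599 + 5929) = 1/6528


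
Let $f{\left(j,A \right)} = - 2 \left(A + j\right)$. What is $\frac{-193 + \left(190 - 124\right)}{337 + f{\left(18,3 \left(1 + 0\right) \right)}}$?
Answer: $- \frac{127}{295} \approx -0.43051$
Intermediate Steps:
$f{\left(j,A \right)} = - 2 A - 2 j$
$\frac{-193 + \left(190 - 124\right)}{337 + f{\left(18,3 \left(1 + 0\right) \right)}} = \frac{-193 + \left(190 - 124\right)}{337 - \left(36 + 2 \cdot 3 \left(1 + 0\right)\right)} = \frac{-193 + 66}{337 - \left(36 + 2 \cdot 3 \cdot 1\right)} = - \frac{127}{337 - 42} = - \frac{127}{295}$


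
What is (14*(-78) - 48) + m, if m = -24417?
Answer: -25557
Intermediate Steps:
(14*(-78) - 48) + m = (14*(-78) - 48) - 24417 = (-1092 - 48) - 24417 = -1140 - 24417 = -25557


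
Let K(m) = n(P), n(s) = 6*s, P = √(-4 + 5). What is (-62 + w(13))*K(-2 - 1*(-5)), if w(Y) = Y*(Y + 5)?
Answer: 1032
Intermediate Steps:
P = 1 (P = √1 = 1)
K(m) = 6 (K(m) = 6*1 = 6)
w(Y) = Y*(5 + Y)
(-62 + w(13))*K(-2 - 1*(-5)) = (-62 + 13*(5 + 13))*6 = (-62 + 13*18)*6 = (-62 + 234)*6 = 172*6 = 1032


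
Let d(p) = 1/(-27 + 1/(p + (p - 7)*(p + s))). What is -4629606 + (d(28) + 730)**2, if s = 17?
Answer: -2827226975797271/690112900 ≈ -4.0968e+6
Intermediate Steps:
d(p) = 1/(-27 + 1/(p + (-7 + p)*(17 + p))) (d(p) = 1/(-27 + 1/(p + (p - 7)*(p + 17))) = 1/(-27 + 1/(p + (-7 + p)*(17 + p))))
-4629606 + (d(28) + 730)**2 = -4629606 + ((119 - 1*28**2 - 11*28)/(-3214 + 27*28**2 + 297*28) + 730)**2 = -4629606 + ((119 - 1*784 - 308)/(-3214 + 27*784 + 8316) + 730)**2 = -4629606 + ((119 - 784 - 308)/(-3214 + 21168 + 8316) + 730)**2 = -4629606 + (-973/26270 + 730)**2 = -4629606 + (19176127/26270)**2 = -4629606 + 367723846720129/690112900 = -2827226975797271/690112900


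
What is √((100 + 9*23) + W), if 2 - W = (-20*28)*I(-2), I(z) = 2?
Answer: √1429 ≈ 37.802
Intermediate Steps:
W = 1122 (W = 2 - (-20*28)*2 = 2 - (-560)*2 = 2 - 1*(-1120) = 2 + 1120 = 1122)
√((100 + 9*23) + W) = √((100 + 9*23) + 1122) = √((100 + 207) + 1122) = √(307 + 1122) = √1429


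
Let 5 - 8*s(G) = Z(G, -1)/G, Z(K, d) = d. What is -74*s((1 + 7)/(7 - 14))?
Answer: -1221/32 ≈ -38.156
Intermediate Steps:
s(G) = 5/8 + 1/(8*G) (s(G) = 5/8 - (-1)/(8*G) = 5/8 + 1/(8*G))
-74*s((1 + 7)/(7 - 14)) = -37*(1 + 5*((1 + 7)/(7 - 14)))/(4*((1 + 7)/(7 - 14))) = -37*(1 + 5*(8/(-7)))/(4*(8/(-7))) = -37*(1 + 5*(8*(-⅐)))/(4*(8*(-⅐))) = -37*(1 + 5*(-8/7))/(4*(-8/7)) = -37*(-7)*(1 - 40/7)/(4*8) = -37*(-7)*(-33)/(4*8*7) = -74*33/64 = -1221/32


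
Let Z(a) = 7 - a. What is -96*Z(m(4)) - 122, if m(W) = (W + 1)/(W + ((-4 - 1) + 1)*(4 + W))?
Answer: -5678/7 ≈ -811.14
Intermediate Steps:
m(W) = (1 + W)/(-16 - 3*W) (m(W) = (1 + W)/(W + (-5 + 1)*(4 + W)) = (1 + W)/(W - 4*(4 + W)) = (1 + W)/(W + (-16 - 4*W)) = (1 + W)/(-16 - 3*W))
-96*Z(m(4)) - 122 = -96*(7 - (-1 - 1*4)/(16 + 3*4)) - 122 = -96*(7 - (-1 - 4)/(16 + 12)) - 122 = -96*(7 - (-5)/28) - 122 = -96*(7 - 1*(-5/28)) - 122 = -96*(7 + 5/28) - 122 = -96*201/28 - 122 = -4824/7 - 122 = -5678/7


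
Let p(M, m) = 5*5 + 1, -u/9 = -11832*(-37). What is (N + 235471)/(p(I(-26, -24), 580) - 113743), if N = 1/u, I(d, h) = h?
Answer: -927768926375/448051348152 ≈ -2.0707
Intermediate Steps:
u = -3940056 (u = -(-106488)*(-37) = -9*437784 = -3940056)
p(M, m) = 26 (p(M, m) = 25 + 1 = 26)
N = -1/3940056 (N = 1/(-3940056) = -1/3940056 ≈ -2.5380e-7)
(N + 235471)/(p(I(-26, -24), 580) - 113743) = (-1/3940056 + 235471)/(26 - 113743) = (927768926375/3940056)/(-113717) = (927768926375/3940056)*(-1/113717) = -927768926375/448051348152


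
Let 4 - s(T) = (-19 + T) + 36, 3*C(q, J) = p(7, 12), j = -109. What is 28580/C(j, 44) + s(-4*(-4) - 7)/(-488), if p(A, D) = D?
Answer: 1743391/244 ≈ 7145.0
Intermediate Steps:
C(q, J) = 4 (C(q, J) = (⅓)*12 = 4)
s(T) = -13 - T (s(T) = 4 - ((-19 + T) + 36) = 4 - (17 + T) = 4 + (-17 - T) = -13 - T)
28580/C(j, 44) + s(-4*(-4) - 7)/(-488) = 28580/4 + (-13 - (-4*(-4) - 7))/(-488) = 28580*(¼) + (-13 - (16 - 7))*(-1/488) = 7145 + (-13 - 1*9)*(-1/488) = 7145 + (-13 - 9)*(-1/488) = 7145 - 22*(-1/488) = 7145 + 11/244 = 1743391/244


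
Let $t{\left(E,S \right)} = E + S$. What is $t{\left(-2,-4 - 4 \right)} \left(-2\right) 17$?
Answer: $340$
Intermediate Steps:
$t{\left(-2,-4 - 4 \right)} \left(-2\right) 17 = \left(-2 - 8\right) \left(-2\right) 17 = \left(-10\right) \left(-2\right) 17 = 20 \cdot 17 = 340$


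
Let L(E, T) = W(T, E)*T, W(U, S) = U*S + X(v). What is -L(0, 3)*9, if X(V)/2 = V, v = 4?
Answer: -216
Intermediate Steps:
X(V) = 2*V
W(U, S) = 8 + S*U (W(U, S) = U*S + 2*4 = S*U + 8 = 8 + S*U)
L(E, T) = T*(8 + E*T) (L(E, T) = (8 + E*T)*T = T*(8 + E*T))
-L(0, 3)*9 = -3*(8 + 0*3)*9 = -3*(8 + 0)*9 = -3*8*9 = -1*24*9 = -24*9 = -216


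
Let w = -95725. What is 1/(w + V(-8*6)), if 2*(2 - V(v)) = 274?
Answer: -1/95860 ≈ -1.0432e-5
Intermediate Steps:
V(v) = -135 (V(v) = 2 - ½*274 = 2 - 137 = -135)
1/(w + V(-8*6)) = 1/(-95725 - 135) = 1/(-95860) = -1/95860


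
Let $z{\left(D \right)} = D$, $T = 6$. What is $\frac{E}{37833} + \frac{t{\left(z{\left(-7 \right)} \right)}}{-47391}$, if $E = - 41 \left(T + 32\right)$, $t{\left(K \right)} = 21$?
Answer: $- \frac{24876557}{597647901} \approx -0.041624$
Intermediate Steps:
$E = -1558$ ($E = - 41 \left(6 + 32\right) = \left(-41\right) 38 = -1558$)
$\frac{E}{37833} + \frac{t{\left(z{\left(-7 \right)} \right)}}{-47391} = - \frac{1558}{37833} + \frac{21}{-47391} = \left(-1558\right) \frac{1}{37833} + 21 \left(- \frac{1}{47391}\right) = - \frac{1558}{37833} - \frac{7}{15797} = - \frac{24876557}{597647901}$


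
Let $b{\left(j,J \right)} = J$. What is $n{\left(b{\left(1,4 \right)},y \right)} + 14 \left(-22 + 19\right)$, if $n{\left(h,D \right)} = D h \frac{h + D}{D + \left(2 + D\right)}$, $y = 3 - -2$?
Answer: $-27$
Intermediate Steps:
$y = 5$ ($y = 3 + 2 = 5$)
$n{\left(h,D \right)} = \frac{D h \left(D + h\right)}{2 + 2 D}$ ($n{\left(h,D \right)} = D h \frac{D + h}{2 + 2 D} = \frac{D h \left(D + h\right)}{2 + 2 D}$)
$n{\left(b{\left(1,4 \right)},y \right)} + 14 \left(-22 + 19\right) = \frac{1}{2} \cdot 5 \cdot 4 \frac{1}{1 + 5} \left(5 + 4\right) + 14 \left(-22 + 19\right) = \frac{1}{2} \cdot 5 \cdot 4 \cdot \frac{1}{6} \cdot 9 + 14 \left(-3\right) = \frac{1}{2} \cdot 5 \cdot 4 \cdot \frac{1}{6} \cdot 9 - 42 = 15 - 42 = -27$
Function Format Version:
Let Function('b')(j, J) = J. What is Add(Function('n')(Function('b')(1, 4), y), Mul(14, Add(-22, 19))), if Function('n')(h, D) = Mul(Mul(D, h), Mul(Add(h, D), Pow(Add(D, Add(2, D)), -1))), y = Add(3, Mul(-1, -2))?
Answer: -27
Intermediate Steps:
y = 5 (y = Add(3, 2) = 5)
Function('n')(h, D) = Mul(D, h, Pow(Add(2, Mul(2, D)), -1), Add(D, h)) (Function('n')(h, D) = Mul(Mul(D, h), Mul(Add(D, h), Pow(Add(2, Mul(2, D)), -1))) = Mul(Mul(D, h), Mul(Pow(Add(2, Mul(2, D)), -1), Add(D, h))) = Mul(D, h, Pow(Add(2, Mul(2, D)), -1), Add(D, h)))
Add(Function('n')(Function('b')(1, 4), y), Mul(14, Add(-22, 19))) = Add(Mul(Rational(1, 2), 5, 4, Pow(Add(1, 5), -1), Add(5, 4)), Mul(14, Add(-22, 19))) = Add(Mul(Rational(1, 2), 5, 4, Pow(6, -1), 9), Mul(14, -3)) = Add(Mul(Rational(1, 2), 5, 4, Rational(1, 6), 9), -42) = Add(15, -42) = -27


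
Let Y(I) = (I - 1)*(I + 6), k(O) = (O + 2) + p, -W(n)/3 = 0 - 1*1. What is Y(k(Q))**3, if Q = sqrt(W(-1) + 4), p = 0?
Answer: 28890 + 11178*sqrt(7) ≈ 58464.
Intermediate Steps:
W(n) = 3 (W(n) = -3*(0 - 1*1) = -3*(0 - 1) = -3*(-1) = 3)
Q = sqrt(7) (Q = sqrt(3 + 4) = sqrt(7) ≈ 2.6458)
k(O) = 2 + O (k(O) = (O + 2) + 0 = (2 + O) + 0 = 2 + O)
Y(I) = (-1 + I)*(6 + I)
Y(k(Q))**3 = (-6 + (2 + sqrt(7))**2 + 5*(2 + sqrt(7)))**3 = (-6 + (2 + sqrt(7))**2 + (10 + 5*sqrt(7)))**3 = (4 + (2 + sqrt(7))**2 + 5*sqrt(7))**3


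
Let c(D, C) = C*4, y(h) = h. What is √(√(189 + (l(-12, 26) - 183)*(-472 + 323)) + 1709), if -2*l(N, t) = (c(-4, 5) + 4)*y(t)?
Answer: √(1709 + 6*√2054) ≈ 44.508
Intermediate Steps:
c(D, C) = 4*C
l(N, t) = -12*t (l(N, t) = -(4*5 + 4)*t/2 = -(20 + 4)*t/2 = -12*t)
√(√(189 + (l(-12, 26) - 183)*(-472 + 323)) + 1709) = √(√(189 + (-12*26 - 183)*(-472 + 323)) + 1709) = √(√(189 + (-312 - 183)*(-149)) + 1709) = √(√(189 - 495*(-149)) + 1709) = √(√(189 + 73755) + 1709) = √(√73944 + 1709) = √(6*√2054 + 1709) = √(1709 + 6*√2054)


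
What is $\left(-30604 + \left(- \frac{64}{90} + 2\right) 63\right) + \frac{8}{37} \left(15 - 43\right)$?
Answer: $- \frac{5647838}{185} \approx -30529.0$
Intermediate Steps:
$\left(-30604 + \left(- \frac{64}{90} + 2\right) 63\right) + \frac{8}{37} \left(15 - 43\right) = \left(-30604 + \left(\left(-64\right) \frac{1}{90} + 2\right) 63\right) + 8 \cdot \frac{1}{37} \left(-28\right) = \left(-30604 + \left(- \frac{32}{45} + 2\right) 63\right) + \frac{8}{37} \left(-28\right) = \left(-30604 + \frac{58}{45} \cdot 63\right) - \frac{224}{37} = \left(-30604 + \frac{406}{5}\right) - \frac{224}{37} = - \frac{152614}{5} - \frac{224}{37} = - \frac{5647838}{185}$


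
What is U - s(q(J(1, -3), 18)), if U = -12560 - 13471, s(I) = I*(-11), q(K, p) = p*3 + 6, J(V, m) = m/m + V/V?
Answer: -25371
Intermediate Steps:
J(V, m) = 2 (J(V, m) = 1 + 1 = 2)
q(K, p) = 6 + 3*p (q(K, p) = 3*p + 6 = 6 + 3*p)
s(I) = -11*I
U = -26031
U - s(q(J(1, -3), 18)) = -26031 - (-11)*(6 + 3*18) = -26031 - (-11)*(6 + 54) = -26031 - (-11)*60 = -26031 - 1*(-660) = -26031 + 660 = -25371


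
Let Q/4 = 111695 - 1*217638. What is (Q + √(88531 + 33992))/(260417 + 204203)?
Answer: -105943/116155 + √122523/464620 ≈ -0.91133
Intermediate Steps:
Q = -423772 (Q = 4*(111695 - 1*217638) = 4*(111695 - 217638) = 4*(-105943) = -423772)
(Q + √(88531 + 33992))/(260417 + 204203) = (-423772 + √(88531 + 33992))/(260417 + 204203) = (-423772 + √122523)/464620 = (-423772 + √122523)*(1/464620) = -105943/116155 + √122523/464620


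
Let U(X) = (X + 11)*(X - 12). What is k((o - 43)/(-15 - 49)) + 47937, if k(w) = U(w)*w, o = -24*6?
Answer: 12469592451/262144 ≈ 47568.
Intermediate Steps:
U(X) = (-12 + X)*(11 + X) (U(X) = (11 + X)*(-12 + X) = (-12 + X)*(11 + X))
o = -144
k(w) = w*(-132 + w² - w) (k(w) = (-132 + w² - w)*w = w*(-132 + w² - w))
k((o - 43)/(-15 - 49)) + 47937 = ((-144 - 43)/(-15 - 49))*(-132 + ((-144 - 43)/(-15 - 49))² - (-144 - 43)/(-15 - 49)) + 47937 = (-187/(-64))*(-132 + (-187/(-64))² - (-187)/(-64)) + 47937 = (-187*(-1/64))*(-132 + (-187*(-1/64))² - (-187)*(-1)/64) + 47937 = 187*(-132 + (187/64)² - 1*187/64)/64 + 47937 = 187*(-132 + 34969/4096 - 187/64)/64 + 47937 = (187/64)*(-517671/4096) + 47937 = -96804477/262144 + 47937 = 12469592451/262144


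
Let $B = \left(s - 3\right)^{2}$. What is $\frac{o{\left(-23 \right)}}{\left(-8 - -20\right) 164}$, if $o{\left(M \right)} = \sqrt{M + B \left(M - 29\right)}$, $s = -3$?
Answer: $\frac{i \sqrt{1895}}{1968} \approx 0.02212 i$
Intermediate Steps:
$B = 36$ ($B = \left(-3 - 3\right)^{2} = \left(-6\right)^{2} = 36$)
$o{\left(M \right)} = \sqrt{-1044 + 37 M}$ ($o{\left(M \right)} = \sqrt{M + 36 \left(M - 29\right)} = \sqrt{M + 36 \left(-29 + M\right)} = \sqrt{M + \left(-1044 + 36 M\right)} = \sqrt{-1044 + 37 M}$)
$\frac{o{\left(-23 \right)}}{\left(-8 - -20\right) 164} = \frac{\sqrt{-1044 + 37 \left(-23\right)}}{\left(-8 - -20\right) 164} = \frac{\sqrt{-1044 - 851}}{\left(-8 + 20\right) 164} = \frac{\sqrt{-1895}}{12 \cdot 164} = \frac{i \sqrt{1895}}{1968}$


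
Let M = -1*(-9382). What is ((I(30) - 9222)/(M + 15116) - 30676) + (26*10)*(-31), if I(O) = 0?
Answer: -158160625/4083 ≈ -38736.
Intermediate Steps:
M = 9382
((I(30) - 9222)/(M + 15116) - 30676) + (26*10)*(-31) = ((0 - 9222)/(9382 + 15116) - 30676) + (26*10)*(-31) = (-9222/24498 - 30676) + 260*(-31) = (-9222*1/24498 - 30676) - 8060 = (-1537/4083 - 30676) - 8060 = -125251645/4083 - 8060 = -158160625/4083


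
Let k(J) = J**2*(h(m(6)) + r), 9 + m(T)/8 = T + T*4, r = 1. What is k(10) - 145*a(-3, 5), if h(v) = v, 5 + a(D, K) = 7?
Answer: 16610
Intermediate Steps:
a(D, K) = 2 (a(D, K) = -5 + 7 = 2)
m(T) = -72 + 40*T (m(T) = -72 + 8*(T + T*4) = -72 + 8*(T + 4*T) = -72 + 8*(5*T) = -72 + 40*T)
k(J) = 169*J**2 (k(J) = J**2*((-72 + 40*6) + 1) = J**2*((-72 + 240) + 1) = J**2*(168 + 1) = J**2*169 = 169*J**2)
k(10) - 145*a(-3, 5) = 169*10**2 - 145*2 = 169*100 - 290 = 16900 - 290 = 16610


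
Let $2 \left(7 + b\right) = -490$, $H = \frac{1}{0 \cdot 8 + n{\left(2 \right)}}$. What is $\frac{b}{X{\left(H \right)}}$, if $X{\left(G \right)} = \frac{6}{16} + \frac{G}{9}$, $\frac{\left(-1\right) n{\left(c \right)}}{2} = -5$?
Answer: $- \frac{90720}{139} \approx -652.66$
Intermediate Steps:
$n{\left(c \right)} = 10$ ($n{\left(c \right)} = \left(-2\right) \left(-5\right) = 10$)
$H = \frac{1}{10}$ ($H = \frac{1}{0 \cdot 8 + 10} = \frac{1}{0 + 10} = \frac{1}{10} \approx 0.1$)
$X{\left(G \right)} = \frac{3}{8} + \frac{G}{9}$ ($X{\left(G \right)} = 6 \cdot \frac{1}{16} + G \frac{1}{9} = \frac{3}{8} + \frac{G}{9}$)
$b = -252$ ($b = -7 + \frac{1}{2} \left(-490\right) = -7 - 245 = -252$)
$\frac{b}{X{\left(H \right)}} = - \frac{252}{\frac{3}{8} + \frac{1}{9} \cdot \frac{1}{10}} = - \frac{252}{\frac{3}{8} + \frac{1}{90}} = - \frac{252}{\frac{139}{360}} = \left(-252\right) \frac{360}{139} = - \frac{90720}{139}$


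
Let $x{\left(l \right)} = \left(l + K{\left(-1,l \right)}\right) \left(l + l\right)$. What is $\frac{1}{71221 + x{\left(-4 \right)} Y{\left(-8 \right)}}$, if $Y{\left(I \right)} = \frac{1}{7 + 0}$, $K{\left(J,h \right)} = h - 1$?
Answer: $\frac{7}{498619} \approx 1.4039 \cdot 10^{-5}$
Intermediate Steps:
$K{\left(J,h \right)} = -1 + h$
$Y{\left(I \right)} = \frac{1}{7}$
$x{\left(l \right)} = 2 l \left(-1 + 2 l\right)$ ($x{\left(l \right)} = \left(l + \left(-1 + l\right)\right) \left(l + l\right) = \left(-1 + 2 l\right) 2 l = 2 l \left(-1 + 2 l\right)$)
$\frac{1}{71221 + x{\left(-4 \right)} Y{\left(-8 \right)}} = \frac{1}{71221 + 2 \left(-4\right) \left(-1 + 2 \left(-4\right)\right) \frac{1}{7}} = \frac{1}{71221 + 2 \left(-4\right) \left(-1 - 8\right) \frac{1}{7}} = \frac{1}{71221 + 2 \left(-4\right) \left(-9\right) \frac{1}{7}} = \frac{1}{71221 + 72 \cdot \frac{1}{7}} = \frac{1}{71221 + \frac{72}{7}} = \frac{1}{\frac{498619}{7}} = \frac{7}{498619}$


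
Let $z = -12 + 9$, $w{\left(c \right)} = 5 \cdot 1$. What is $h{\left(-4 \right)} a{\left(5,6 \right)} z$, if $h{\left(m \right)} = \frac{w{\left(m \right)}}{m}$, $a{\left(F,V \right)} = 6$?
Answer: $\frac{45}{2} \approx 22.5$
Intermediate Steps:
$w{\left(c \right)} = 5$
$h{\left(m \right)} = \frac{5}{m}$
$z = -3$
$h{\left(-4 \right)} a{\left(5,6 \right)} z = \frac{5}{-4} \cdot 6 \left(-3\right) = 5 \left(- \frac{1}{4}\right) 6 \left(-3\right) = \left(- \frac{5}{4}\right) 6 \left(-3\right) = \left(- \frac{15}{2}\right) \left(-3\right) = \frac{45}{2}$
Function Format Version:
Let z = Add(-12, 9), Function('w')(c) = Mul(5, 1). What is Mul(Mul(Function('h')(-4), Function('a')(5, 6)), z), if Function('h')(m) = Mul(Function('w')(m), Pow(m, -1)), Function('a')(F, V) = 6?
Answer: Rational(45, 2) ≈ 22.500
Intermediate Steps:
Function('w')(c) = 5
Function('h')(m) = Mul(5, Pow(m, -1))
z = -3
Mul(Mul(Function('h')(-4), Function('a')(5, 6)), z) = Mul(Mul(Mul(5, Pow(-4, -1)), 6), -3) = Mul(Mul(Mul(5, Rational(-1, 4)), 6), -3) = Mul(Mul(Rational(-5, 4), 6), -3) = Mul(Rational(-15, 2), -3) = Rational(45, 2)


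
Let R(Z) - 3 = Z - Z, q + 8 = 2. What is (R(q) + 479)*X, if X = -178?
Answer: -85796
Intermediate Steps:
q = -6 (q = -8 + 2 = -6)
R(Z) = 3 (R(Z) = 3 + (Z - Z) = 3 + 0 = 3)
(R(q) + 479)*X = (3 + 479)*(-178) = 482*(-178) = -85796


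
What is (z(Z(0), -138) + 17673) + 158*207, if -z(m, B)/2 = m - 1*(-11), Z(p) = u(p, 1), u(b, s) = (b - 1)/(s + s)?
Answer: 50358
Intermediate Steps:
u(b, s) = (-1 + b)/(2*s) (u(b, s) = (-1 + b)/((2*s)) = (-1 + b)*(1/(2*s)) = (-1 + b)/(2*s))
Z(p) = -½ + p/2 (Z(p) = (½)*(-1 + p)/1 = (½)*1*(-1 + p) = -½ + p/2)
z(m, B) = -22 - 2*m (z(m, B) = -2*(m - 1*(-11)) = -2*(m + 11) = -2*(11 + m) = -22 - 2*m)
(z(Z(0), -138) + 17673) + 158*207 = ((-22 - 2*(-½ + (½)*0)) + 17673) + 158*207 = ((-22 - 2*(-½ + 0)) + 17673) + 32706 = ((-22 - 2*(-½)) + 17673) + 32706 = ((-22 + 1) + 17673) + 32706 = (-21 + 17673) + 32706 = 17652 + 32706 = 50358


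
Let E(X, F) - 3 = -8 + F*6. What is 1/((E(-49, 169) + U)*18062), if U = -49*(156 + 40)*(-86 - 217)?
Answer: 1/52578861302 ≈ 1.9019e-11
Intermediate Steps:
U = 2910012 (U = -9604*(-303) = -49*(-59388) = 2910012)
E(X, F) = -5 + 6*F (E(X, F) = 3 + (-8 + F*6) = 3 + (-8 + 6*F) = -5 + 6*F)
1/((E(-49, 169) + U)*18062) = 1/(((-5 + 6*169) + 2910012)*18062) = (1/18062)/((-5 + 1014) + 2910012) = (1/18062)/(1009 + 2910012) = (1/18062)/2911021 = (1/2911021)*(1/18062) = 1/52578861302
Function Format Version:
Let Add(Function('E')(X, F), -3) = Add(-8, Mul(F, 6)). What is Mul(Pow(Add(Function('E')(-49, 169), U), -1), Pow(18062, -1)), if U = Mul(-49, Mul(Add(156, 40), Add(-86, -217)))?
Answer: Rational(1, 52578861302) ≈ 1.9019e-11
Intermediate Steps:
U = 2910012 (U = Mul(-49, Mul(196, -303)) = Mul(-49, -59388) = 2910012)
Function('E')(X, F) = Add(-5, Mul(6, F)) (Function('E')(X, F) = Add(3, Add(-8, Mul(F, 6))) = Add(3, Add(-8, Mul(6, F))) = Add(-5, Mul(6, F)))
Mul(Pow(Add(Function('E')(-49, 169), U), -1), Pow(18062, -1)) = Mul(Pow(Add(Add(-5, Mul(6, 169)), 2910012), -1), Pow(18062, -1)) = Mul(Pow(Add(Add(-5, 1014), 2910012), -1), Rational(1, 18062)) = Mul(Pow(Add(1009, 2910012), -1), Rational(1, 18062)) = Mul(Pow(2911021, -1), Rational(1, 18062)) = Mul(Rational(1, 2911021), Rational(1, 18062)) = Rational(1, 52578861302)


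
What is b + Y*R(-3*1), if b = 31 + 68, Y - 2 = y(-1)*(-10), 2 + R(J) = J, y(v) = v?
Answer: 39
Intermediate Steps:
R(J) = -2 + J
Y = 12 (Y = 2 - 1*(-10) = 2 + 10 = 12)
b = 99
b + Y*R(-3*1) = 99 + 12*(-2 - 3*1) = 99 + 12*(-2 - 3) = 99 + 12*(-5) = 99 - 60 = 39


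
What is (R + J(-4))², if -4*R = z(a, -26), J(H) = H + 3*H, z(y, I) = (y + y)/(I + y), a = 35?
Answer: 104329/324 ≈ 322.00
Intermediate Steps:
z(y, I) = 2*y/(I + y) (z(y, I) = (2*y)/(I + y) = 2*y/(I + y))
J(H) = 4*H
R = -35/18 (R = -35/(2*(-26 + 35)) = -35/(2*9) = -¼*70/9 = -35/18 ≈ -1.9444)
(R + J(-4))² = (-35/18 + 4*(-4))² = (-35/18 - 16)² = (-323/18)² = 104329/324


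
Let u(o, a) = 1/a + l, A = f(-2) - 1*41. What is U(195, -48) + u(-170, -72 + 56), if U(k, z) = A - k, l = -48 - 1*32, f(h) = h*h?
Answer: -4993/16 ≈ -312.06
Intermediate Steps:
f(h) = h²
l = -80 (l = -48 - 32 = -80)
A = -37 (A = (-2)² - 1*41 = 4 - 41 = -37)
U(k, z) = -37 - k
u(o, a) = -80 + 1/a (u(o, a) = 1/a - 80 = -80 + 1/a)
U(195, -48) + u(-170, -72 + 56) = (-37 - 1*195) + (-80 + 1/(-72 + 56)) = (-37 - 195) + (-80 + 1/(-16)) = -232 + (-80 - 1/16) = -232 - 1281/16 = -4993/16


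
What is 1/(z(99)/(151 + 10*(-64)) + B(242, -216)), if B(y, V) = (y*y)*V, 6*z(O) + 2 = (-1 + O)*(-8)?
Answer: -489/6185763805 ≈ -7.9052e-8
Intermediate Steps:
z(O) = 1 - 4*O/3 (z(O) = -⅓ + ((-1 + O)*(-8))/6 = -⅓ + (8 - 8*O)/6 = -⅓ + (4/3 - 4*O/3) = 1 - 4*O/3)
B(y, V) = V*y² (B(y, V) = y²*V = V*y²)
1/(z(99)/(151 + 10*(-64)) + B(242, -216)) = 1/((1 - 4/3*99)/(151 + 10*(-64)) - 216*242²) = 1/((1 - 132)/(151 - 640) - 216*58564) = 1/(-131/(-489) - 12649824) = 1/(-131*(-1/489) - 12649824) = 1/(131/489 - 12649824) = 1/(-6185763805/489) = -489/6185763805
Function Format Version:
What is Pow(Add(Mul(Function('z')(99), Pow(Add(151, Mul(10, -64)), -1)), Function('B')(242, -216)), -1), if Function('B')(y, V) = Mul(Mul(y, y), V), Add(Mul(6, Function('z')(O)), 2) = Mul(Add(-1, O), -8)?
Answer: Rational(-489, 6185763805) ≈ -7.9052e-8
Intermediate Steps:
Function('z')(O) = Add(1, Mul(Rational(-4, 3), O)) (Function('z')(O) = Add(Rational(-1, 3), Mul(Rational(1, 6), Mul(Add(-1, O), -8))) = Add(Rational(-1, 3), Mul(Rational(1, 6), Add(8, Mul(-8, O)))) = Add(Rational(-1, 3), Add(Rational(4, 3), Mul(Rational(-4, 3), O))) = Add(1, Mul(Rational(-4, 3), O)))
Function('B')(y, V) = Mul(V, Pow(y, 2)) (Function('B')(y, V) = Mul(Pow(y, 2), V) = Mul(V, Pow(y, 2)))
Pow(Add(Mul(Function('z')(99), Pow(Add(151, Mul(10, -64)), -1)), Function('B')(242, -216)), -1) = Pow(Add(Mul(Add(1, Mul(Rational(-4, 3), 99)), Pow(Add(151, Mul(10, -64)), -1)), Mul(-216, Pow(242, 2))), -1) = Pow(Add(Mul(Add(1, -132), Pow(Add(151, -640), -1)), Mul(-216, 58564)), -1) = Pow(Add(Mul(-131, Pow(-489, -1)), -12649824), -1) = Pow(Add(Mul(-131, Rational(-1, 489)), -12649824), -1) = Pow(Add(Rational(131, 489), -12649824), -1) = Pow(Rational(-6185763805, 489), -1) = Rational(-489, 6185763805)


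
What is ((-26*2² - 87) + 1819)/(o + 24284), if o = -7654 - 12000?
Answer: 814/2315 ≈ 0.35162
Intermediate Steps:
o = -19654
((-26*2² - 87) + 1819)/(o + 24284) = ((-26*2² - 87) + 1819)/(-19654 + 24284) = ((-26*4 - 87) + 1819)/4630 = ((-104 - 87) + 1819)*(1/4630) = (-191 + 1819)*(1/4630) = 1628*(1/4630) = 814/2315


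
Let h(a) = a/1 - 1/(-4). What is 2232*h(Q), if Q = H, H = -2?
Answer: -3906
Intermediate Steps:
Q = -2
h(a) = ¼ + a (h(a) = a*1 - 1*(-¼) = a + ¼ = ¼ + a)
2232*h(Q) = 2232*(¼ - 2) = 2232*(-7/4) = -3906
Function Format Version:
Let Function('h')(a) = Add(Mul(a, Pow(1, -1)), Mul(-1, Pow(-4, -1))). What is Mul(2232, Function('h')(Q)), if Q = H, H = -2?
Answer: -3906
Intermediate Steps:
Q = -2
Function('h')(a) = Add(Rational(1, 4), a) (Function('h')(a) = Add(Mul(a, 1), Mul(-1, Rational(-1, 4))) = Add(a, Rational(1, 4)) = Add(Rational(1, 4), a))
Mul(2232, Function('h')(Q)) = Mul(2232, Add(Rational(1, 4), -2)) = Mul(2232, Rational(-7, 4)) = -3906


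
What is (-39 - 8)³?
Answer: -103823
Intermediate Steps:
(-39 - 8)³ = (-47)³ = -103823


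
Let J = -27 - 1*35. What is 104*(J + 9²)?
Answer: 1976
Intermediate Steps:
J = -62 (J = -27 - 35 = -62)
104*(J + 9²) = 104*(-62 + 9²) = 104*(-62 + 81) = 104*19 = 1976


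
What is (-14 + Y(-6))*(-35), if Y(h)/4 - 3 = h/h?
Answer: -70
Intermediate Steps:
Y(h) = 16 (Y(h) = 12 + 4*(h/h) = 12 + 4*1 = 12 + 4 = 16)
(-14 + Y(-6))*(-35) = (-14 + 16)*(-35) = 2*(-35) = -70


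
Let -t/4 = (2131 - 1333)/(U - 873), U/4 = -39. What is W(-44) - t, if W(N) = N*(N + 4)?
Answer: 86088/49 ≈ 1756.9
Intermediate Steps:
U = -156 (U = 4*(-39) = -156)
W(N) = N*(4 + N)
t = 152/49 (t = -4*(2131 - 1333)/(-156 - 873) = -3192/(-1029) = -3192*(-1)/1029 = -4*(-38/49) = 152/49 ≈ 3.1020)
W(-44) - t = -44*(4 - 44) - 1*152/49 = -44*(-40) - 152/49 = 1760 - 152/49 = 86088/49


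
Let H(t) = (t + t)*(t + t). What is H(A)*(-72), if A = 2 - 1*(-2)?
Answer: -4608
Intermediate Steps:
A = 4 (A = 2 + 2 = 4)
H(t) = 4*t² (H(t) = (2*t)*(2*t) = 4*t²)
H(A)*(-72) = (4*4²)*(-72) = (4*16)*(-72) = 64*(-72) = -4608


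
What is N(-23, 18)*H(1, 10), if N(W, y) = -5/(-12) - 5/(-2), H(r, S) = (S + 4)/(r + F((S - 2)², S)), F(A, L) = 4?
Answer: 49/6 ≈ 8.1667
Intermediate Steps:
H(r, S) = (4 + S)/(4 + r) (H(r, S) = (S + 4)/(r + 4) = (4 + S)/(4 + r))
N(W, y) = 35/12 (N(W, y) = -5*(-1/12) - 5*(-½) = 5/12 + 5/2 = 35/12)
N(-23, 18)*H(1, 10) = 35*((4 + 10)/(4 + 1))/12 = 35*(14/5)/12 = 35*((⅕)*14)/12 = (35/12)*(14/5) = 49/6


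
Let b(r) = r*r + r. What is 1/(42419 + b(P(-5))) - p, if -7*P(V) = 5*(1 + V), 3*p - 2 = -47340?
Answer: 98419063145/6237213 ≈ 15779.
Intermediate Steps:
p = -47338/3 (p = ⅔ + (⅓)*(-47340) = ⅔ - 15780 = -47338/3 ≈ -15779.)
P(V) = -5/7 - 5*V/7 (P(V) = -5*(1 + V)/7 = -(5 + 5*V)/7 = -5/7 - 5*V/7)
b(r) = r + r² (b(r) = r² + r = r + r²)
1/(42419 + b(P(-5))) - p = 1/(42419 + (-5/7 - 5/7*(-5))*(1 + (-5/7 - 5/7*(-5)))) - 1*(-47338/3) = 1/(42419 + (-5/7 + 25/7)*(1 + (-5/7 + 25/7))) + 47338/3 = 1/(42419 + 20*(1 + 20/7)/7) + 47338/3 = 1/(42419 + (20/7)*(27/7)) + 47338/3 = 1/(42419 + 540/49) + 47338/3 = 1/(2079071/49) + 47338/3 = 49/2079071 + 47338/3 = 98419063145/6237213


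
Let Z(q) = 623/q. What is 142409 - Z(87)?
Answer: 12388960/87 ≈ 1.4240e+5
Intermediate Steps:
142409 - Z(87) = 142409 - 623/87 = 12388960/87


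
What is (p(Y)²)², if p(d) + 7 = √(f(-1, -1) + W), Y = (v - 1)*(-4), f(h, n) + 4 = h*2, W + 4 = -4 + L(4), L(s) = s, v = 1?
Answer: (7 - I*√10)⁴ ≈ -439.0 - 3453.2*I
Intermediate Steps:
W = -4 (W = -4 + (-4 + 4) = -4 + 0 = -4)
f(h, n) = -4 + 2*h (f(h, n) = -4 + h*2 = -4 + 2*h)
Y = 0 (Y = (1 - 1)*(-4) = 0*(-4) = 0)
p(d) = -7 + I*√10 (p(d) = -7 + √((-4 + 2*(-1)) - 4) = -7 + √((-4 - 2) - 4) = -7 + √(-6 - 4) = -7 + √(-10) = -7 + I*√10)
(p(Y)²)² = ((-7 + I*√10)²)² = (-7 + I*√10)⁴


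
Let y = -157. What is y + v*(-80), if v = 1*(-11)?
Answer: 723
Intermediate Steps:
v = -11
y + v*(-80) = -157 - 11*(-80) = -157 + 880 = 723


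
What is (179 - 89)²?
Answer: 8100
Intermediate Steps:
(179 - 89)² = 90² = 8100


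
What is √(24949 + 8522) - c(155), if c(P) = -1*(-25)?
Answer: -25 + 3*√3719 ≈ 157.95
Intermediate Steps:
c(P) = 25
√(24949 + 8522) - c(155) = √(24949 + 8522) - 1*25 = √33471 - 25 = 3*√3719 - 25 = -25 + 3*√3719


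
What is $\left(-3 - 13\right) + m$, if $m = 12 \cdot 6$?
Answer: $56$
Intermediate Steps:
$m = 72$
$\left(-3 - 13\right) + m = \left(-3 - 13\right) + 72 = -16 + 72 = 56$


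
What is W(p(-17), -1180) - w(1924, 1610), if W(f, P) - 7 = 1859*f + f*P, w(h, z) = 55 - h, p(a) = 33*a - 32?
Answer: -400771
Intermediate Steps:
p(a) = -32 + 33*a
W(f, P) = 7 + 1859*f + P*f (W(f, P) = 7 + (1859*f + f*P) = 7 + (1859*f + P*f) = 7 + 1859*f + P*f)
W(p(-17), -1180) - w(1924, 1610) = (7 + 1859*(-32 + 33*(-17)) - 1180*(-32 + 33*(-17))) - (55 - 1*1924) = (7 + 1859*(-32 - 561) - 1180*(-32 - 561)) - (55 - 1924) = (7 + 1859*(-593) - 1180*(-593)) - 1*(-1869) = (7 - 1102387 + 699740) + 1869 = -402640 + 1869 = -400771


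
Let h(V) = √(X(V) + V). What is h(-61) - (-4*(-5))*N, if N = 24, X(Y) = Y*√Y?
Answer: -480 + √(-61 - 61*I*√61) ≈ -465.52 - 16.452*I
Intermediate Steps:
X(Y) = Y^(3/2)
h(V) = √(V + V^(3/2)) (h(V) = √(V^(3/2) + V) = √(V + V^(3/2)))
h(-61) - (-4*(-5))*N = √(-61 + (-61)^(3/2)) - (-4*(-5))*24 = √(-61 - 61*I*√61) - 20*24 = √(-61 - 61*I*√61) - 1*480 = √(-61 - 61*I*√61) - 480 = -480 + √(-61 - 61*I*√61)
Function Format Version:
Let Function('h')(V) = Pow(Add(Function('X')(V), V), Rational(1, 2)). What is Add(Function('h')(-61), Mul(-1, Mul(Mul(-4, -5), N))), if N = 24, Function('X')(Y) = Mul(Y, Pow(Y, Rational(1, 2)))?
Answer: Add(-480, Pow(Add(-61, Mul(-61, I, Pow(61, Rational(1, 2)))), Rational(1, 2))) ≈ Add(-465.52, Mul(-16.452, I))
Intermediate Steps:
Function('X')(Y) = Pow(Y, Rational(3, 2))
Function('h')(V) = Pow(Add(V, Pow(V, Rational(3, 2))), Rational(1, 2)) (Function('h')(V) = Pow(Add(Pow(V, Rational(3, 2)), V), Rational(1, 2)) = Pow(Add(V, Pow(V, Rational(3, 2))), Rational(1, 2)))
Add(Function('h')(-61), Mul(-1, Mul(Mul(-4, -5), N))) = Add(Pow(Add(-61, Pow(-61, Rational(3, 2))), Rational(1, 2)), Mul(-1, Mul(Mul(-4, -5), 24))) = Add(Pow(Add(-61, Mul(-61, I, Pow(61, Rational(1, 2)))), Rational(1, 2)), Mul(-1, Mul(20, 24))) = Add(Pow(Add(-61, Mul(-61, I, Pow(61, Rational(1, 2)))), Rational(1, 2)), Mul(-1, 480)) = Add(Pow(Add(-61, Mul(-61, I, Pow(61, Rational(1, 2)))), Rational(1, 2)), -480) = Add(-480, Pow(Add(-61, Mul(-61, I, Pow(61, Rational(1, 2)))), Rational(1, 2)))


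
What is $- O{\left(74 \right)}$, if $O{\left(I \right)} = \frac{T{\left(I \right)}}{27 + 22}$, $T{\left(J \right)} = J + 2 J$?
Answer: $- \frac{222}{49} \approx -4.5306$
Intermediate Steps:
$T{\left(J \right)} = 3 J$
$O{\left(I \right)} = \frac{3 I}{49}$ ($O{\left(I \right)} = \frac{3 I}{27 + 22} = \frac{3 I}{49}$)
$- O{\left(74 \right)} = - \frac{3 \cdot 74}{49} = \left(-1\right) \frac{222}{49} = - \frac{222}{49}$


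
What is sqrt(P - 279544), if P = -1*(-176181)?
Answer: I*sqrt(103363) ≈ 321.5*I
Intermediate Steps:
P = 176181
sqrt(P - 279544) = sqrt(176181 - 279544) = sqrt(-103363) = I*sqrt(103363)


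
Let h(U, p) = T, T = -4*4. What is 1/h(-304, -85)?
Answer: -1/16 ≈ -0.062500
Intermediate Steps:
T = -16
h(U, p) = -16
1/h(-304, -85) = 1/(-16) = -1/16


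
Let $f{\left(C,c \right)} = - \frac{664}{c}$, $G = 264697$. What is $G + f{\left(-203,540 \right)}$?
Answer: $\frac{35733929}{135} \approx 2.647 \cdot 10^{5}$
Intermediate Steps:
$G + f{\left(-203,540 \right)} = 264697 - \frac{664}{540} = 264697 - \frac{166}{135} = \frac{35733929}{135}$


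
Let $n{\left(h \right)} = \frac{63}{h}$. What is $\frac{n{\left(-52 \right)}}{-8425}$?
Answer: $\frac{63}{438100} \approx 0.0001438$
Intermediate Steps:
$\frac{n{\left(-52 \right)}}{-8425} = \frac{63 \frac{1}{-52}}{-8425} = 63 \left(- \frac{1}{52}\right) \left(- \frac{1}{8425}\right) = \left(- \frac{63}{52}\right) \left(- \frac{1}{8425}\right) = \frac{63}{438100}$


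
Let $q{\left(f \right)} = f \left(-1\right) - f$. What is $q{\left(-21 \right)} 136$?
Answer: $5712$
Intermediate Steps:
$q{\left(f \right)} = - 2 f$ ($q{\left(f \right)} = - f - f = - 2 f$)
$q{\left(-21 \right)} 136 = \left(-2\right) \left(-21\right) 136 = 42 \cdot 136 = 5712$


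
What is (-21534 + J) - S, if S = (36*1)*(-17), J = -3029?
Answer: -23951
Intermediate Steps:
S = -612 (S = 36*(-17) = -612)
(-21534 + J) - S = (-21534 - 3029) - 1*(-612) = -24563 + 612 = -23951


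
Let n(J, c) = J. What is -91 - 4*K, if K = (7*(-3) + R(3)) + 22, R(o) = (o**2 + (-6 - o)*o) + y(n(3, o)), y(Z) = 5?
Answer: -43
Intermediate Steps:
R(o) = 5 + o**2 + o*(-6 - o) (R(o) = (o**2 + (-6 - o)*o) + 5 = (o**2 + o*(-6 - o)) + 5 = 5 + o**2 + o*(-6 - o))
K = -12 (K = (7*(-3) + (5 - 6*3)) + 22 = (-21 + (5 - 18)) + 22 = (-21 - 13) + 22 = -34 + 22 = -12)
-91 - 4*K = -91 - 4*(-12) = -91 + 48 = -43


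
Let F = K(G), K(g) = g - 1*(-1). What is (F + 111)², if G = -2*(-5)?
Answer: 14884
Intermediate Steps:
G = 10
K(g) = 1 + g (K(g) = g + 1 = 1 + g)
F = 11 (F = 1 + 10 = 11)
(F + 111)² = (11 + 111)² = 122² = 14884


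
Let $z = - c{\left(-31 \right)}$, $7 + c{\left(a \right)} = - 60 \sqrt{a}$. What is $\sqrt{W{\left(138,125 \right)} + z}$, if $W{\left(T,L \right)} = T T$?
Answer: $\sqrt{19051 + 60 i \sqrt{31}} \approx 138.03 + 1.21 i$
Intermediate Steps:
$W{\left(T,L \right)} = T^{2}$
$c{\left(a \right)} = -7 - 60 \sqrt{a}$
$z = 7 + 60 i \sqrt{31}$ ($z = - (-7 - 60 \sqrt{-31}) = - (-7 - 60 i \sqrt{31}) = 7 + 60 i \sqrt{31} \approx 7.0 + 334.07 i$)
$\sqrt{W{\left(138,125 \right)} + z} = \sqrt{138^{2} + \left(7 + 60 i \sqrt{31}\right)} = \sqrt{19044 + \left(7 + 60 i \sqrt{31}\right)} = \sqrt{19051 + 60 i \sqrt{31}}$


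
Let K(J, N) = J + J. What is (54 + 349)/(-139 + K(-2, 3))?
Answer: -31/11 ≈ -2.8182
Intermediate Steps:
K(J, N) = 2*J
(54 + 349)/(-139 + K(-2, 3)) = (54 + 349)/(-139 + 2*(-2)) = 403/(-139 - 4) = 403/(-143) = 403*(-1/143) = -31/11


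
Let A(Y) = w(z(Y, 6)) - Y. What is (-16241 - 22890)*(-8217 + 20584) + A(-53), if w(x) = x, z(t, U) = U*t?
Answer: -483933342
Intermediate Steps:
A(Y) = 5*Y (A(Y) = 6*Y - Y = 5*Y)
(-16241 - 22890)*(-8217 + 20584) + A(-53) = (-16241 - 22890)*(-8217 + 20584) + 5*(-53) = -39131*12367 - 265 = -483933077 - 265 = -483933342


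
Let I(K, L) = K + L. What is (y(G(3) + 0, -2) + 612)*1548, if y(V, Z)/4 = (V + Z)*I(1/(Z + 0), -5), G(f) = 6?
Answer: 811152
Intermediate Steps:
y(V, Z) = 4*(-5 + 1/Z)*(V + Z) (y(V, Z) = 4*((V + Z)*(1/(Z + 0) - 5)) = 4*((V + Z)*(1/Z - 5)) = 4*((V + Z)*(-5 + 1/Z)) = 4*((-5 + 1/Z)*(V + Z)) = 4*(-5 + 1/Z)*(V + Z))
(y(G(3) + 0, -2) + 612)*1548 = (-4*(-1 + 5*(-2))*((6 + 0) - 2)/(-2) + 612)*1548 = (-4*(-½)*(-1 - 10)*(6 - 2) + 612)*1548 = (-4*(-½)*(-11)*4 + 612)*1548 = (-88 + 612)*1548 = 524*1548 = 811152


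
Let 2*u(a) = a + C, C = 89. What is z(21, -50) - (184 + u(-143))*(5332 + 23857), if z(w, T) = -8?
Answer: -4582681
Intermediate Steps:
u(a) = 89/2 + a/2 (u(a) = (a + 89)/2 = (89 + a)/2 = 89/2 + a/2)
z(21, -50) - (184 + u(-143))*(5332 + 23857) = -8 - (184 + (89/2 + (½)*(-143)))*(5332 + 23857) = -8 - (184 + (89/2 - 143/2))*29189 = -8 - (184 - 27)*29189 = -8 - 157*29189 = -8 - 1*4582673 = -8 - 4582673 = -4582681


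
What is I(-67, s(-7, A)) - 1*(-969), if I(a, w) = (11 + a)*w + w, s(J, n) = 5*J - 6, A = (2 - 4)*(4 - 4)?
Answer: 3224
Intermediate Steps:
A = 0 (A = -2*0 = 0)
s(J, n) = -6 + 5*J
I(a, w) = w + w*(11 + a) (I(a, w) = w*(11 + a) + w = w + w*(11 + a))
I(-67, s(-7, A)) - 1*(-969) = (-6 + 5*(-7))*(12 - 67) - 1*(-969) = (-6 - 35)*(-55) + 969 = -41*(-55) + 969 = 2255 + 969 = 3224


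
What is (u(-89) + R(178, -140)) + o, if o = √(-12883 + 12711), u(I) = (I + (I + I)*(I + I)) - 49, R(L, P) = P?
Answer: 31406 + 2*I*√43 ≈ 31406.0 + 13.115*I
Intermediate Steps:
u(I) = -49 + I + 4*I² (u(I) = (I + (2*I)*(2*I)) - 49 = (I + 4*I²) - 49 = -49 + I + 4*I²)
o = 2*I*√43 (o = √(-172) = 2*I*√43 ≈ 13.115*I)
(u(-89) + R(178, -140)) + o = ((-49 - 89 + 4*(-89)²) - 140) + 2*I*√43 = ((-49 - 89 + 4*7921) - 140) + 2*I*√43 = ((-49 - 89 + 31684) - 140) + 2*I*√43 = (31546 - 140) + 2*I*√43 = 31406 + 2*I*√43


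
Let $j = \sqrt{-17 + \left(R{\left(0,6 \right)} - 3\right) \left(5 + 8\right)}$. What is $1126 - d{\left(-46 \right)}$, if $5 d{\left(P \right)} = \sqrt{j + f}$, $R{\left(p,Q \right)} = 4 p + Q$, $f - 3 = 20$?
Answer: $1126 - \frac{\sqrt{23 + \sqrt{22}}}{5} \approx 1124.9$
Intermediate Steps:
$f = 23$ ($f = 3 + 20 = 23$)
$R{\left(p,Q \right)} = Q + 4 p$
$j = \sqrt{22}$ ($j = \sqrt{-17 + \left(\left(6 + 4 \cdot 0\right) - 3\right) \left(5 + 8\right)} = \sqrt{-17 + \left(\left(6 + 0\right) - 3\right) 13} = \sqrt{-17 + \left(6 - 3\right) 13} = \sqrt{-17 + 3 \cdot 13} = \sqrt{-17 + 39} = \sqrt{22} \approx 4.6904$)
$d{\left(P \right)} = \frac{\sqrt{23 + \sqrt{22}}}{5}$ ($d{\left(P \right)} = \frac{\sqrt{\sqrt{22} + 23}}{5} = \frac{\sqrt{23 + \sqrt{22}}}{5}$)
$1126 - d{\left(-46 \right)} = 1126 - \frac{\sqrt{23 + \sqrt{22}}}{5}$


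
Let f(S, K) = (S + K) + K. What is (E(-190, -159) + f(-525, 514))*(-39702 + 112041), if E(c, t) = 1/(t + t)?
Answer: 3856946689/106 ≈ 3.6386e+7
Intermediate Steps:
E(c, t) = 1/(2*t)
f(S, K) = S + 2*K (f(S, K) = (K + S) + K = S + 2*K)
(E(-190, -159) + f(-525, 514))*(-39702 + 112041) = ((½)/(-159) + (-525 + 2*514))*(-39702 + 112041) = ((½)*(-1/159) + (-525 + 1028))*72339 = (-1/318 + 503)*72339 = (159953/318)*72339 = 3856946689/106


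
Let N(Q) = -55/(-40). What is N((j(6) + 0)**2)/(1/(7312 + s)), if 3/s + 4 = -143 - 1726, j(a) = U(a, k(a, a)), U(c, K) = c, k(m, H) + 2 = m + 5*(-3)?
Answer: 150649103/14984 ≈ 10054.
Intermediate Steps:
k(m, H) = -17 + m (k(m, H) = -2 + (m + 5*(-3)) = -2 + (m - 15) = -2 + (-15 + m) = -17 + m)
j(a) = a
s = -3/1873 (s = 3/(-4 + (-143 - 1726)) = 3/(-4 - 1869) = 3/(-1873) = 3*(-1/1873) = -3/1873 ≈ -0.0016017)
N(Q) = 11/8 (N(Q) = -55*(-1/40) = 11/8)
N((j(6) + 0)**2)/(1/(7312 + s)) = 11/(8*(1/(7312 - 3/1873))) = 11/(8*(1/(13695373/1873))) = 11/(8*(1873/13695373)) = (11/8)*(13695373/1873) = 150649103/14984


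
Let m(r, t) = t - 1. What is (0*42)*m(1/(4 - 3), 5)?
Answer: 0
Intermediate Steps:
m(r, t) = -1 + t
(0*42)*m(1/(4 - 3), 5) = (0*42)*(-1 + 5) = 0*4 = 0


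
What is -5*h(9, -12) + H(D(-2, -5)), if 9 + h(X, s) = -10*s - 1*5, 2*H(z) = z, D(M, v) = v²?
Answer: -1035/2 ≈ -517.50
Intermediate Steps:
H(z) = z/2
h(X, s) = -14 - 10*s (h(X, s) = -9 + (-10*s - 1*5) = -9 + (-10*s - 5) = -9 + (-5 - 10*s) = -14 - 10*s)
-5*h(9, -12) + H(D(-2, -5)) = -5*(-14 - 10*(-12)) + (½)*(-5)² = -5*(-14 + 120) + (½)*25 = -5*106 + 25/2 = -530 + 25/2 = -1035/2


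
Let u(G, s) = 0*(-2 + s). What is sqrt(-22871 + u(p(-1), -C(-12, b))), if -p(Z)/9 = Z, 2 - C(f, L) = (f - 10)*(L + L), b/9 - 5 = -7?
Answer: I*sqrt(22871) ≈ 151.23*I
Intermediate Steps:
b = -18 (b = 45 + 9*(-7) = 45 - 63 = -18)
C(f, L) = 2 - 2*L*(-10 + f) (C(f, L) = 2 - (f - 10)*(L + L) = 2 - (-10 + f)*2*L = 2 - 2*L*(-10 + f))
p(Z) = -9*Z
u(G, s) = 0
sqrt(-22871 + u(p(-1), -C(-12, b))) = sqrt(-22871 + 0) = sqrt(-22871) = I*sqrt(22871)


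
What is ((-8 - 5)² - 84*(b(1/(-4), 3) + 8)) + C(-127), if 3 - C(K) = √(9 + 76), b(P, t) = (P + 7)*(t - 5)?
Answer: 634 - √85 ≈ 624.78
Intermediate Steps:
b(P, t) = (-5 + t)*(7 + P) (b(P, t) = (7 + P)*(-5 + t) = (-5 + t)*(7 + P))
C(K) = 3 - √85 (C(K) = 3 - √(9 + 76) = 3 - √85)
((-8 - 5)² - 84*(b(1/(-4), 3) + 8)) + C(-127) = ((-8 - 5)² - 84*((-35 - 5/(-4) + 7*3 + (1/(-4))*3) + 8)) + (3 - √85) = ((-13)² - 84*((-35 - 5*(-1)/4 + 21 + (1*(-¼))*3) + 8)) + (3 - √85) = (169 - 84*((-35 - 5*(-¼) + 21 - ¼*3) + 8)) + (3 - √85) = (169 - 84*((-35 + 5/4 + 21 - ¾) + 8)) + (3 - √85) = (169 - 84*(-27/2 + 8)) + (3 - √85) = (169 - 84*(-11/2)) + (3 - √85) = (169 + 462) + (3 - √85) = 631 + (3 - √85) = 634 - √85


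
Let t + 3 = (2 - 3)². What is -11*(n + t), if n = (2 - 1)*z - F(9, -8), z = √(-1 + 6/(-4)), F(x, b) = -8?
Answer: -66 - 11*I*√10/2 ≈ -66.0 - 17.393*I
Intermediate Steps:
t = -2 (t = -3 + (2 - 3)² = -3 + (-1)² = -3 + 1 = -2)
z = I*√10/2 (z = √(-1 + 6*(-¼)) = √(-1 - 3/2) = √(-5/2) = I*√10/2 ≈ 1.5811*I)
n = 8 + I*√10/2 (n = (2 - 1)*(I*√10/2) - 1*(-8) = 1*(I*√10/2) + 8 = I*√10/2 + 8 = 8 + I*√10/2 ≈ 8.0 + 1.5811*I)
-11*(n + t) = -11*((8 + I*√10/2) - 2) = -11*(6 + I*√10/2) = -66 - 11*I*√10/2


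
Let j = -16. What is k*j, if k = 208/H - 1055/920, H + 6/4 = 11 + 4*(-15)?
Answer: 195710/2323 ≈ 84.249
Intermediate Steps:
H = -101/2 (H = -3/2 + (11 + 4*(-15)) = -3/2 + (11 - 60) = -3/2 - 49 = -101/2 ≈ -50.500)
k = -97855/18584 (k = 208/(-101/2) - 1055/920 = 208*(-2/101) - 1055*1/920 = -416/101 - 211/184 = -97855/18584 ≈ -5.2655)
k*j = -97855/18584*(-16) = 195710/2323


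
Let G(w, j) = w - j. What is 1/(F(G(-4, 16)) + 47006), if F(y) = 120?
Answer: 1/47126 ≈ 2.1220e-5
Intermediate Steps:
1/(F(G(-4, 16)) + 47006) = 1/(120 + 47006) = 1/47126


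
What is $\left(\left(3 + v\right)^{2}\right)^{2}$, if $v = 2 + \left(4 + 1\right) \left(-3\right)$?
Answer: $10000$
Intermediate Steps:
$v = -13$ ($v = 2 + 5 \left(-3\right) = 2 - 15 = -13$)
$\left(\left(3 + v\right)^{2}\right)^{2} = \left(\left(3 - 13\right)^{2}\right)^{2} = \left(\left(-10\right)^{2}\right)^{2} = 100^{2} = 10000$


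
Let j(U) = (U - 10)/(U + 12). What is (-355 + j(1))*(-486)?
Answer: 2247264/13 ≈ 1.7287e+5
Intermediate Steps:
j(U) = (-10 + U)/(12 + U)
(-355 + j(1))*(-486) = (-355 + (-10 + 1)/(12 + 1))*(-486) = (-355 - 9/13)*(-486) = -4624/13*(-486) = 2247264/13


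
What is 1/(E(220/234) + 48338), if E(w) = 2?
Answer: 1/48340 ≈ 2.0687e-5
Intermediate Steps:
1/(E(220/234) + 48338) = 1/(2 + 48338) = 1/48340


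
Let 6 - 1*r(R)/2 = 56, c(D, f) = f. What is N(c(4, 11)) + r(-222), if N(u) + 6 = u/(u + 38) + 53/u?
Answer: -54416/539 ≈ -100.96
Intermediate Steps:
N(u) = -6 + 53/u + u/(38 + u) (N(u) = -6 + (u/(u + 38) + 53/u) = -6 + (u/(38 + u) + 53/u) = -6 + (53/u + u/(38 + u)) = -6 + 53/u + u/(38 + u))
r(R) = -100 (r(R) = 12 - 2*56 = 12 - 112 = -100)
N(c(4, 11)) + r(-222) = (2014 - 175*11 - 5*11²)/(11*(38 + 11)) - 100 = (1/11)*(2014 - 1925 - 5*121)/49 - 100 = (1/11)*(1/49)*(2014 - 1925 - 605) - 100 = (1/11)*(1/49)*(-516) - 100 = -516/539 - 100 = -54416/539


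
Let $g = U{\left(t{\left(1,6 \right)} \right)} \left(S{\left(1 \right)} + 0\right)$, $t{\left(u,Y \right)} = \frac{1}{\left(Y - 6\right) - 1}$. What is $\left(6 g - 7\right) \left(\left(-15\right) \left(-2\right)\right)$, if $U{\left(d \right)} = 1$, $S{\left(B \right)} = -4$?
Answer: $-930$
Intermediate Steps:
$t{\left(u,Y \right)} = \frac{1}{-7 + Y}$ ($t{\left(u,Y \right)} = \frac{1}{\left(Y - 6\right) - 1} = \frac{1}{\left(-6 + Y\right) - 1} = \frac{1}{-7 + Y}$)
$g = -4$ ($g = 1 \left(-4 + 0\right) = 1 \left(-4\right) = -4$)
$\left(6 g - 7\right) \left(\left(-15\right) \left(-2\right)\right) = \left(6 \left(-4\right) - 7\right) \left(\left(-15\right) \left(-2\right)\right) = \left(-24 - 7\right) 30 = \left(-31\right) 30 = -930$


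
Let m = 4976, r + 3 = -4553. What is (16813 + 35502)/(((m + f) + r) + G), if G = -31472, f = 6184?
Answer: -52315/24868 ≈ -2.1037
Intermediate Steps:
r = -4556 (r = -3 - 4553 = -4556)
(16813 + 35502)/(((m + f) + r) + G) = (16813 + 35502)/(((4976 + 6184) - 4556) - 31472) = 52315/((11160 - 4556) - 31472) = 52315/(6604 - 31472) = 52315/(-24868) = 52315*(-1/24868) = -52315/24868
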